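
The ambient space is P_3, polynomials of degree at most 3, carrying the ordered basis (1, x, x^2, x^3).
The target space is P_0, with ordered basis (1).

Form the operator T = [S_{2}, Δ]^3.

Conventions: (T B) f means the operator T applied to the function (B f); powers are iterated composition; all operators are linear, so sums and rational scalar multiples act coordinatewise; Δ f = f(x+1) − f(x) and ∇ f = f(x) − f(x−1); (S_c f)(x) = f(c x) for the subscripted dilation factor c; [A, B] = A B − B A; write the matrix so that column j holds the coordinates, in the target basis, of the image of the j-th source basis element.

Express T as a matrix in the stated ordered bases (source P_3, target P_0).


the matrix is [[0, 0, 0, -48]] (rows listed top to bottom)

image of 1: 0
image of x: 0
image of x^2: 0
image of x^3: -48
each image's coordinates form column j of the matrix


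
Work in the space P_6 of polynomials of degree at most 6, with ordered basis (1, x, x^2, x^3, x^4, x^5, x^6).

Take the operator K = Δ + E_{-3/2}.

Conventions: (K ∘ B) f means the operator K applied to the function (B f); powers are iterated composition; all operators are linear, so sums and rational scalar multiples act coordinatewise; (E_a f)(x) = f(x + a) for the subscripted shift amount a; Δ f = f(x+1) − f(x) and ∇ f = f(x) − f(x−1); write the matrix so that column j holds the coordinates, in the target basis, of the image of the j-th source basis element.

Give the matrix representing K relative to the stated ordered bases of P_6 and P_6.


image of 1: 1
image of x: x - 1/2
image of x^2: x^2 - x + 13/4
image of x^3: x^3 - (3/2)x^2 + (39/4)x - 19/8
image of x^4: x^4 - 2x^3 + (39/2)x^2 - (19/2)x + 97/16
image of x^5: x^5 - (5/2)x^4 + (65/2)x^3 - (95/4)x^2 + (485/16)x - 211/32
image of x^6: x^6 - 3x^5 + (195/4)x^4 - (95/2)x^3 + (1455/16)x^2 - (633/16)x + 793/64
each image's coordinates form column j of the matrix

the matrix is [[1, -1/2, 13/4, -19/8, 97/16, -211/32, 793/64]; [0, 1, -1, 39/4, -19/2, 485/16, -633/16]; [0, 0, 1, -3/2, 39/2, -95/4, 1455/16]; [0, 0, 0, 1, -2, 65/2, -95/2]; [0, 0, 0, 0, 1, -5/2, 195/4]; [0, 0, 0, 0, 0, 1, -3]; [0, 0, 0, 0, 0, 0, 1]] (rows listed top to bottom)


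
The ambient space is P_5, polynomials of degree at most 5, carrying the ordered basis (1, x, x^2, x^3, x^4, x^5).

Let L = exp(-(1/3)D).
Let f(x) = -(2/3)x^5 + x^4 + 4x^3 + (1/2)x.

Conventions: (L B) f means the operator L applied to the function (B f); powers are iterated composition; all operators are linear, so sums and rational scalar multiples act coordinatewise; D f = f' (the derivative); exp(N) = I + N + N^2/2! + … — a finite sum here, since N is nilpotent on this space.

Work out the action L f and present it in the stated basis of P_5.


the image equals g(x) = -(2/3)x^5 + (19/9)x^4 + (52/27)x^3 - (250/81)x^2 + (799/486)x - 437/1458

order-1 term: (10/9)x^4 - (4/3)x^3 - 4x^2 - 1/6
order-2 term: -(20/27)x^3 + (2/3)x^2 + (4/3)x
order-3 term: (20/81)x^2 - (4/27)x - 4/27
order-4 term: -(10/243)x + 1/81
order-5 term: 2/729
the series for exp(-(1/3)D) f terminates at order 5
exp(-(1/3)D) f = -(2/3)x^5 + (19/9)x^4 + (52/27)x^3 - (250/81)x^2 + (799/486)x - 437/1458


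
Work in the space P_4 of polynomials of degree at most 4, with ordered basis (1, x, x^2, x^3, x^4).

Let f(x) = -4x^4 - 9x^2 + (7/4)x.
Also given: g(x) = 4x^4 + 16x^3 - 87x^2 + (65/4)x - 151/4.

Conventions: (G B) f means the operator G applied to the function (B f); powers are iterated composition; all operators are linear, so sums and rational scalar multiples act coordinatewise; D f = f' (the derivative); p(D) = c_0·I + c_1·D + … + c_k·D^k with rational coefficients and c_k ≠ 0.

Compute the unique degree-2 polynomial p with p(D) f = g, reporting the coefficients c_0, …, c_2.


c_0 = -1, c_1 = -1, c_2 = 2

D^0 f = -4x^4 - 9x^2 + (7/4)x
D^1 f = -16x^3 - 18x + 7/4
D^2 f = -48x^2 - 18
matching coefficients of g against c_0 f + c_1 Df + … from the top degree down determines the c_i
solution: c_0 = -1, c_1 = -1, c_2 = 2


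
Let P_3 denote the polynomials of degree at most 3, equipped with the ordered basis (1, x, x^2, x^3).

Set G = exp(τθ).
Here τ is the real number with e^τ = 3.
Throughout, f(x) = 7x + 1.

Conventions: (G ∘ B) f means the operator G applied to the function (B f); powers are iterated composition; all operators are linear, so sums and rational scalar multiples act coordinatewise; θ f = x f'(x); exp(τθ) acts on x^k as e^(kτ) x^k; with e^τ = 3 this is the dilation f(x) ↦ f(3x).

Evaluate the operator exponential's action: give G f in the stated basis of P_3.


g(x) = 21x + 1

exp(τθ) x^k = e^(kτ) x^k; with e^τ = 3 this sends x^k to 3^k x^k
x ↦ 3 x
applying this coordinatewise to f: exp(τθ) f = 21x + 1


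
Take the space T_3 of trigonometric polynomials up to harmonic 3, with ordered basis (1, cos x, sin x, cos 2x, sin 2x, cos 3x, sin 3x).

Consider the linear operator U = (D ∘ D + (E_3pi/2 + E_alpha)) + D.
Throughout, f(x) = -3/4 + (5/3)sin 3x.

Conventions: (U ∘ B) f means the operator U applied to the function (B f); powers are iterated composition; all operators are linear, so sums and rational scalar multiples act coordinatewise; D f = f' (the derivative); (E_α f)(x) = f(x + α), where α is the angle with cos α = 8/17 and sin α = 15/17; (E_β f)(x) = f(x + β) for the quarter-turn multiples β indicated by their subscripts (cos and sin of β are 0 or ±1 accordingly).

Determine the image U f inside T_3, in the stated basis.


the image equals g(x) = -3/2 + (95785/14739)cos 3x - (245525/14739)sin 3x

D f = 5cos 3x
D D f = -15sin 3x
E_3pi/2 f = -3/4 + (5/3)cos 3x
E_alpha f = -3/4 - (825/4913)cos 3x - (24440/14739)sin 3x
(E_3pi/2 + E_alpha) f = -3/2 + (22090/14739)cos 3x - (24440/14739)sin 3x
(D ∘ D + (E_3pi/2 + E_alpha)) f = -3/2 + (22090/14739)cos 3x - (245525/14739)sin 3x
D f = 5cos 3x
((D ∘ D + (E_3pi/2 + E_alpha)) + D) f = -3/2 + (95785/14739)cos 3x - (245525/14739)sin 3x


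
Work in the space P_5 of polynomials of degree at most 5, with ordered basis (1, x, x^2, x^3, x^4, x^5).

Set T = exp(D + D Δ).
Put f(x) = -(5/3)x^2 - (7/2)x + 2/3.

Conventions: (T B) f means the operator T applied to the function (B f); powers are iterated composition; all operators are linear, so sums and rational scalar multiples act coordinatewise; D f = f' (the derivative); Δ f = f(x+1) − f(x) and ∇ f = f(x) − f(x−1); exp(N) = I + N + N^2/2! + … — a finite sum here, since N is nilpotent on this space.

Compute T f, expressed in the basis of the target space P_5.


order-1 term: -(10/3)x - 41/6
order-2 term: -5/3
the series for exp(D + D Δ) f terminates at order 2
exp(D + D Δ) f = -(5/3)x^2 - (41/6)x - 47/6

the image equals g(x) = -(5/3)x^2 - (41/6)x - 47/6


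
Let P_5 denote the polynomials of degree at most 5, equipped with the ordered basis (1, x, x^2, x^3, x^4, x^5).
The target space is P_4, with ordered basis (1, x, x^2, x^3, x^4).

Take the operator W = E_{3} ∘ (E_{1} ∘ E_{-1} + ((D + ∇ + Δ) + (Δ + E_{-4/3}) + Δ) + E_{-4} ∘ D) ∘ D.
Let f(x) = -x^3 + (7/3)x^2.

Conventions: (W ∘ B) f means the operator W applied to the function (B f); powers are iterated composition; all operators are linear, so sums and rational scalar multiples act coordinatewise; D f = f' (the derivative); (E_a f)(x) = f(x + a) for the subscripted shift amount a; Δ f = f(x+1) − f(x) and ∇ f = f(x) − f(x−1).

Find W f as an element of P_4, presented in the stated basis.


the image equals g(x) = -6x^2 - (164/3)x - 680/9

D f = -3x^2 + (14/3)x
E_{-1} D f = -3x^2 + (32/3)x - 23/3
E_{1} E_{-1} D f = -3x^2 + (14/3)x
D D f = -6x + 14/3
∇ D f = -6x + 23/3
Δ D f = -6x + 5/3
(D + ∇ + Δ) D f = -18x + 14
Δ D f = -6x + 5/3
E_{-4/3} D f = -3x^2 + (38/3)x - 104/9
(Δ + E_{-4/3}) D f = -3x^2 + (20/3)x - 89/9
Δ D f = -6x + 5/3
((D + ∇ + Δ) + (Δ + E_{-4/3}) + Δ) D f = -3x^2 - (52/3)x + 52/9
D D f = -6x + 14/3
E_{-4} D D f = -6x + 86/3
(E_{1} ∘ E_{-1} + ((D + ∇ + Δ) + (Δ + E_{-4/3}) + Δ) + E_{-4} ∘ D) D f = -6x^2 - (56/3)x + 310/9
E_{3} (E_{1} ∘ E_{-1} + ((D + ∇ + Δ) + (Δ + E_{-4/3}) + Δ) + E_{-4} ∘ D) D f = -6x^2 - (164/3)x - 680/9


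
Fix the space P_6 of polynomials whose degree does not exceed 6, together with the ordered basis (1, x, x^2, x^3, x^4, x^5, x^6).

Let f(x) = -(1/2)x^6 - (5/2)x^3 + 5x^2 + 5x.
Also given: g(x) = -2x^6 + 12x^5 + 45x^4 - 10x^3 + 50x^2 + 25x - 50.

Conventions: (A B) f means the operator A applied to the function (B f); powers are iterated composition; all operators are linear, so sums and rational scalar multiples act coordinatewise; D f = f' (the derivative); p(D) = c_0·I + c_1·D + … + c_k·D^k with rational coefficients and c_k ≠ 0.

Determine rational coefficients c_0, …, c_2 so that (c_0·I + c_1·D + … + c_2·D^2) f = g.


p(D) = 4·I − 4·D − 3·D^2, i.e. c_0 = 4, c_1 = -4, c_2 = -3

D^0 f = -(1/2)x^6 - (5/2)x^3 + 5x^2 + 5x
D^1 f = -3x^5 - (15/2)x^2 + 10x + 5
D^2 f = -15x^4 - 15x + 10
matching coefficients of g against c_0 f + c_1 Df + … from the top degree down determines the c_i
solution: c_0 = 4, c_1 = -4, c_2 = -3


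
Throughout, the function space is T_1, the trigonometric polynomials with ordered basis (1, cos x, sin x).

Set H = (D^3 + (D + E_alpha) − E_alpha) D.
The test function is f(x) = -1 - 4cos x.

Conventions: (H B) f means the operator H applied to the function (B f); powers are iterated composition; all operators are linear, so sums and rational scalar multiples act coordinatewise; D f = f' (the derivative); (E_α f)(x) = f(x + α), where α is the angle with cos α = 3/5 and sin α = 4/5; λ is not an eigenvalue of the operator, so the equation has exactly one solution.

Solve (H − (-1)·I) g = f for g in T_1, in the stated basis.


the image equals g(x) = -1 - 4cos x

write g with unknown coordinates in the stated basis and equate coefficients in (H − (-1)·I) g = f
solving from the highest basis element down gives g = -1 - 4cos x
check: H g = 0
so H g − (-1)·g = -1 - 4cos x = f ✓


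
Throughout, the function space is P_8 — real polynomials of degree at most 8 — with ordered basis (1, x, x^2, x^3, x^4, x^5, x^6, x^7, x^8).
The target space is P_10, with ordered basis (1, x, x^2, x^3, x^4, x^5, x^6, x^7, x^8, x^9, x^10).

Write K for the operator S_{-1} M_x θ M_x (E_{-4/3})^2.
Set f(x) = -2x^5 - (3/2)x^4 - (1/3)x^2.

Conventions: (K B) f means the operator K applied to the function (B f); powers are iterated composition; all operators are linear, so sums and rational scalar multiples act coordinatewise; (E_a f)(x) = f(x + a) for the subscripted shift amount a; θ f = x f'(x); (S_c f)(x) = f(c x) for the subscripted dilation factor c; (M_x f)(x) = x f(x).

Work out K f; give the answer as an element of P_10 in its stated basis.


the result is g(x) = 12x^7 + (755/6)x^6 + (4544/9)x^5 + (8503/9)x^4 + (63200/81)x^3 + (46528/243)x^2

E_{-4/3} f = -2x^5 + (71/6)x^4 - (248/9)x^3 + (839/27)x^2 - (1336/81)x + 752/243
E_{-4/3} E_{-4/3} f = -2x^5 + (151/6)x^4 - (1136/9)x^3 + (8503/27)x^2 - (31600/81)x + 46528/243
M_x (E_{-4/3})^2 f = -2x^6 + (151/6)x^5 - (1136/9)x^4 + (8503/27)x^3 - (31600/81)x^2 + (46528/243)x
θ M_x (E_{-4/3})^2 f = -12x^6 + (755/6)x^5 - (4544/9)x^4 + (8503/9)x^3 - (63200/81)x^2 + (46528/243)x
M_x θ M_x (E_{-4/3})^2 f = -12x^7 + (755/6)x^6 - (4544/9)x^5 + (8503/9)x^4 - (63200/81)x^3 + (46528/243)x^2
S_{-1} (M_x θ M_x) (E_{-4/3})^2 f = 12x^7 + (755/6)x^6 + (4544/9)x^5 + (8503/9)x^4 + (63200/81)x^3 + (46528/243)x^2


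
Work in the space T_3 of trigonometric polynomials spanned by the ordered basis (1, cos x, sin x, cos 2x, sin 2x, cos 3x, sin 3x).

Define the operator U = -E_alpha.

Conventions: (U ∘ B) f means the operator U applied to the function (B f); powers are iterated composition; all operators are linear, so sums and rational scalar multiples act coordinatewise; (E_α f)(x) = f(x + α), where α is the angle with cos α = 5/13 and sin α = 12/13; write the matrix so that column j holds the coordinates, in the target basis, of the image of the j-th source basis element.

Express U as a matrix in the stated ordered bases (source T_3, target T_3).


image of 1: -1
image of cos x: -(5/13)cos x + (12/13)sin x
image of sin x: -(12/13)cos x - (5/13)sin x
image of cos 2x: (119/169)cos 2x + (120/169)sin 2x
image of sin 2x: -(120/169)cos 2x + (119/169)sin 2x
image of cos 3x: (2035/2197)cos 3x - (828/2197)sin 3x
image of sin 3x: (828/2197)cos 3x + (2035/2197)sin 3x
each image's coordinates form column j of the matrix

the matrix is [[-1, 0, 0, 0, 0, 0, 0]; [0, -5/13, -12/13, 0, 0, 0, 0]; [0, 12/13, -5/13, 0, 0, 0, 0]; [0, 0, 0, 119/169, -120/169, 0, 0]; [0, 0, 0, 120/169, 119/169, 0, 0]; [0, 0, 0, 0, 0, 2035/2197, 828/2197]; [0, 0, 0, 0, 0, -828/2197, 2035/2197]] (rows listed top to bottom)


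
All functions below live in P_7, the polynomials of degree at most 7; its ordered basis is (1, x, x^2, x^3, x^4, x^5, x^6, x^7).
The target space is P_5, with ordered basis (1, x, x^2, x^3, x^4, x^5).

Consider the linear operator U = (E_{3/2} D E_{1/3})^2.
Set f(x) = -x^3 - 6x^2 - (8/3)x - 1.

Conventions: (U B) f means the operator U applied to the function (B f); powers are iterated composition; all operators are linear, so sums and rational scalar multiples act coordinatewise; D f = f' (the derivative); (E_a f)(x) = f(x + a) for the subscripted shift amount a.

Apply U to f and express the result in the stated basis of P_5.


E_{1/3} f = -x^3 - 7x^2 - 7x - 70/27
D E_{1/3} f = -3x^2 - 14x - 7
E_{3/2} D E_{1/3} f = -3x^2 - 23x - 139/4
E_{1/3} (E_{3/2} D E_{1/3}) f = -3x^2 - 25x - 171/4
D E_{1/3} (E_{3/2} D E_{1/3}) f = -6x - 25
E_{3/2} D E_{1/3} (E_{3/2} D E_{1/3}) f = -6x - 34

the result is g(x) = -6x - 34


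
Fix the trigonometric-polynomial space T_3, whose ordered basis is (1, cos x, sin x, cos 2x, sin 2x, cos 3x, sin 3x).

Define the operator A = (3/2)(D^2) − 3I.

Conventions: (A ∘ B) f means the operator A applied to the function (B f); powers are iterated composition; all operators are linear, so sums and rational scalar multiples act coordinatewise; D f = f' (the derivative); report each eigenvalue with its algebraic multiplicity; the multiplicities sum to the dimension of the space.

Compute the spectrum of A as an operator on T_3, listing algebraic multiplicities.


image of 1: -3
image of cos x: -(9/2)cos x
image of sin x: -(9/2)sin x
image of cos 2x: -9cos 2x
image of sin 2x: -9sin 2x
image of cos 3x: -(33/2)cos 3x
image of sin 3x: -(33/2)sin 3x
the matrix is diagonal; its diagonal is (-3, -9/2, -9/2, -9, -9, -33/2, -33/2)
for a triangular matrix the eigenvalues are the diagonal entries, with algebraic multiplicity their repetition count

λ = -33/2 (multiplicity 2), λ = -9 (multiplicity 2), λ = -9/2 (multiplicity 2), λ = -3 (multiplicity 1)


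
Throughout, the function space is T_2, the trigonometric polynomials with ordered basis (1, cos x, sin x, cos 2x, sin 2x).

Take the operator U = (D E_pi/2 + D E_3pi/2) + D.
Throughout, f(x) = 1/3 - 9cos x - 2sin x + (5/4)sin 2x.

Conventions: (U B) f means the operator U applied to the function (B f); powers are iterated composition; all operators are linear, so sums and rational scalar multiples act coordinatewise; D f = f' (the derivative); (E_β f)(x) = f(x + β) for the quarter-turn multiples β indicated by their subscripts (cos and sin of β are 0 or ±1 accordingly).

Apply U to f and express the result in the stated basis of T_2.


E_pi/2 f = 1/3 - 2cos x + 9sin x - (5/4)sin 2x
D E_pi/2 f = 9cos x + 2sin x - (5/2)cos 2x
E_3pi/2 f = 1/3 + 2cos x - 9sin x - (5/4)sin 2x
D E_3pi/2 f = -9cos x - 2sin x - (5/2)cos 2x
(D E_pi/2 + D E_3pi/2) f = -5cos 2x
D f = -2cos x + 9sin x + (5/2)cos 2x
((D E_pi/2 + D E_3pi/2) + D) f = -2cos x + 9sin x - (5/2)cos 2x

g(x) = -2cos x + 9sin x - (5/2)cos 2x


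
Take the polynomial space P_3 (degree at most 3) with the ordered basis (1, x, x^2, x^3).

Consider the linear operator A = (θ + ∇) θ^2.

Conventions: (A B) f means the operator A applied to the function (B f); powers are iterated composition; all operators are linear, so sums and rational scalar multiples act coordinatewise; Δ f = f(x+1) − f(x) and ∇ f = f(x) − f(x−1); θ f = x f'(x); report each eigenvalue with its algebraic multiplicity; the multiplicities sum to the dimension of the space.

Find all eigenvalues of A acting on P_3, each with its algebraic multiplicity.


λ = 0 (multiplicity 1), λ = 1 (multiplicity 1), λ = 8 (multiplicity 1), λ = 27 (multiplicity 1)

image of 1: 0
image of x: x + 1
image of x^2: 8x^2 + 8x - 4
image of x^3: 27x^3 + 27x^2 - 27x + 9
the matrix is upper triangular; its diagonal is (0, 1, 8, 27)
for a triangular matrix the eigenvalues are the diagonal entries, with algebraic multiplicity their repetition count


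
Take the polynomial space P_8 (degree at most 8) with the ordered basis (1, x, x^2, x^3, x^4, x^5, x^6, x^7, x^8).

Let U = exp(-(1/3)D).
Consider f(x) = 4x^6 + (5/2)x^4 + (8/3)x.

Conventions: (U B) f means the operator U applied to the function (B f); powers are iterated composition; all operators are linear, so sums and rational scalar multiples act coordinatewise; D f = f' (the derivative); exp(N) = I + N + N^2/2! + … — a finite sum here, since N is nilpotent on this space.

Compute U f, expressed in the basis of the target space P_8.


order-1 term: -8x^5 - (10/3)x^3 - 8/9
order-2 term: (20/3)x^4 + (5/3)x^2
order-3 term: -(80/27)x^3 - (10/27)x
order-4 term: (20/27)x^2 + 5/162
order-5 term: -(8/81)x
order-6 term: 4/729
the series for exp(-(1/3)D) f terminates at order 6
exp(-(1/3)D) f = 4x^6 - 8x^5 + (55/6)x^4 - (170/27)x^3 + (65/27)x^2 + (178/81)x - 1243/1458

the image equals g(x) = 4x^6 - 8x^5 + (55/6)x^4 - (170/27)x^3 + (65/27)x^2 + (178/81)x - 1243/1458


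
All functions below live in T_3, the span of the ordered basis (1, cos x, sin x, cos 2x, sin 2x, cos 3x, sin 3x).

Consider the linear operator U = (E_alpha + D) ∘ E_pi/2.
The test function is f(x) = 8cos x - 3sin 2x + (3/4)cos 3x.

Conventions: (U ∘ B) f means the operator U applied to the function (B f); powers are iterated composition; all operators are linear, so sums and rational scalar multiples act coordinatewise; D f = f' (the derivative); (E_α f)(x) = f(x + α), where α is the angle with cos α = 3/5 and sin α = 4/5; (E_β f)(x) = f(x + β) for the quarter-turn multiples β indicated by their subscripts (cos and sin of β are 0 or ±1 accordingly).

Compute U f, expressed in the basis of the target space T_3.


the result is g(x) = -(72/5)cos x - (24/5)sin x + (222/25)cos 2x - (21/25)sin 2x + (1257/500)cos 3x - (351/500)sin 3x

E_pi/2 f = -8sin x + 3sin 2x + (3/4)sin 3x
E_alpha E_pi/2 f = -(32/5)cos x - (24/5)sin x + (72/25)cos 2x - (21/25)sin 2x + (33/125)cos 3x - (351/500)sin 3x
D E_pi/2 f = -8cos x + 6cos 2x + (9/4)cos 3x
(E_alpha + D) E_pi/2 f = -(72/5)cos x - (24/5)sin x + (222/25)cos 2x - (21/25)sin 2x + (1257/500)cos 3x - (351/500)sin 3x


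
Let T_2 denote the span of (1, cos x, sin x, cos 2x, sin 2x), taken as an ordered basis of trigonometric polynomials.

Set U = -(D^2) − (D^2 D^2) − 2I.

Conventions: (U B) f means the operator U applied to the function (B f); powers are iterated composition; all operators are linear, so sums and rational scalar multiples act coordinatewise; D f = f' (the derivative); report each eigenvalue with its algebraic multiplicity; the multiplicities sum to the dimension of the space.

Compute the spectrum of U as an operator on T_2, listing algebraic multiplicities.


image of 1: -2
image of cos x: -2cos x
image of sin x: -2sin x
image of cos 2x: -14cos 2x
image of sin 2x: -14sin 2x
the matrix is diagonal; its diagonal is (-2, -2, -2, -14, -14)
for a triangular matrix the eigenvalues are the diagonal entries, with algebraic multiplicity their repetition count

λ = -14 (multiplicity 2), λ = -2 (multiplicity 3)


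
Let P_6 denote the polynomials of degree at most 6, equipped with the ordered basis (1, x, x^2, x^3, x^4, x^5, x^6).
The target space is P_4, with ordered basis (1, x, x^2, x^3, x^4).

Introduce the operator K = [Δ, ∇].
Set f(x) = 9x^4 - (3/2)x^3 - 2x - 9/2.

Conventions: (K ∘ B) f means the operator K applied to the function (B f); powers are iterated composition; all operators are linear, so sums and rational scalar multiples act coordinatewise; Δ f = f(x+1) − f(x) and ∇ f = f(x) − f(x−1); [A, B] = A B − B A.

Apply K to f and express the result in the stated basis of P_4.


∇ f = 36x^3 - (117/2)x^2 + (81/2)x - 25/2
Δ ∇ f = 108x^2 - 9x + 18
Δ f = 36x^3 + (99/2)x^2 + (63/2)x + 11/2
∇ Δ f = 108x^2 - 9x + 18
[Δ, ∇] f = 0

the result is g(x) = 0


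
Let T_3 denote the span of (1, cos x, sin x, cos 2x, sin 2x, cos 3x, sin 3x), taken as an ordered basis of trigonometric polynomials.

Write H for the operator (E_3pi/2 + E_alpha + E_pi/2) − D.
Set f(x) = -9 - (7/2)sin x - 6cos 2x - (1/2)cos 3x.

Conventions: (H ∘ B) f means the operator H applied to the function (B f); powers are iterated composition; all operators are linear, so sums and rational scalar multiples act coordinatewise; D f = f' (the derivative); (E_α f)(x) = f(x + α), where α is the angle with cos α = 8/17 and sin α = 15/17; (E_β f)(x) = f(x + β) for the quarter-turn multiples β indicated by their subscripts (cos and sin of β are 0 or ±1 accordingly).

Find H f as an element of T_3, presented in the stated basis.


the image equals g(x) = -27 + (7/17)cos x - (28/17)sin x + (4434/289)cos 2x - (2028/289)sin 2x + (2444/4913)cos 3x - (7617/4913)sin 3x

E_3pi/2 f = -9 + (7/2)cos x + 6cos 2x + (1/2)sin 3x
E_alpha f = -9 - (105/34)cos x - (28/17)sin x + (966/289)cos 2x + (1440/289)sin 2x + (2444/4913)cos 3x - (495/9826)sin 3x
E_pi/2 f = -9 - (7/2)cos x + 6cos 2x - (1/2)sin 3x
(E_3pi/2 + E_alpha + E_pi/2) f = -27 - (105/34)cos x - (28/17)sin x + (4434/289)cos 2x + (1440/289)sin 2x + (2444/4913)cos 3x - (495/9826)sin 3x
D f = -(7/2)cos x + 12sin 2x + (3/2)sin 3x
(-D) f = (7/2)cos x - 12sin 2x - (3/2)sin 3x
((E_3pi/2 + E_alpha + E_pi/2) − D) f = -27 + (7/17)cos x - (28/17)sin x + (4434/289)cos 2x - (2028/289)sin 2x + (2444/4913)cos 3x - (7617/4913)sin 3x


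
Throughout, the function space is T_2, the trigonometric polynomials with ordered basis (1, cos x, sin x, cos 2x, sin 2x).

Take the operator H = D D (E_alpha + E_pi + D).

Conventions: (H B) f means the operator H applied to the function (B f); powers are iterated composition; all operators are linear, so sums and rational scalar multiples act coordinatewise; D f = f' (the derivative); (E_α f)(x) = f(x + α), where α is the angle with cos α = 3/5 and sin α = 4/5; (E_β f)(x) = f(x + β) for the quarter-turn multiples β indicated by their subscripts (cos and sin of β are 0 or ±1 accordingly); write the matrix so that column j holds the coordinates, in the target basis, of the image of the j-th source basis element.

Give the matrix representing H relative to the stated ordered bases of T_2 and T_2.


the matrix is [[0, 0, 0, 0, 0]; [0, 2/5, -9/5, 0, 0]; [0, 9/5, 2/5, 0, 0]; [0, 0, 0, -72/25, -296/25]; [0, 0, 0, 296/25, -72/25]] (rows listed top to bottom)

image of 1: 0
image of cos x: (2/5)cos x + (9/5)sin x
image of sin x: -(9/5)cos x + (2/5)sin x
image of cos 2x: -(72/25)cos 2x + (296/25)sin 2x
image of sin 2x: -(296/25)cos 2x - (72/25)sin 2x
each image's coordinates form column j of the matrix


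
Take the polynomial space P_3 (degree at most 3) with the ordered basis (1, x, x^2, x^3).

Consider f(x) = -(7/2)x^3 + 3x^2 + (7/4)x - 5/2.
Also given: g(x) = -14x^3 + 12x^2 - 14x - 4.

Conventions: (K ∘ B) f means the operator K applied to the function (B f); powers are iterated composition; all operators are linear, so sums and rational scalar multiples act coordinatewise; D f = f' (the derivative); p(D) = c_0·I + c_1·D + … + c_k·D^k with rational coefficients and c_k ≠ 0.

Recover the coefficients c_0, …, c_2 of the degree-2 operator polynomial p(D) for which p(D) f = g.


D^0 f = -(7/2)x^3 + 3x^2 + (7/4)x - 5/2
D^1 f = -(21/2)x^2 + 6x + 7/4
D^2 f = -21x + 6
matching coefficients of g against c_0 f + c_1 Df + … from the top degree down determines the c_i
solution: c_0 = 4, c_1 = 0, c_2 = 1

c_0 = 4, c_1 = 0, c_2 = 1


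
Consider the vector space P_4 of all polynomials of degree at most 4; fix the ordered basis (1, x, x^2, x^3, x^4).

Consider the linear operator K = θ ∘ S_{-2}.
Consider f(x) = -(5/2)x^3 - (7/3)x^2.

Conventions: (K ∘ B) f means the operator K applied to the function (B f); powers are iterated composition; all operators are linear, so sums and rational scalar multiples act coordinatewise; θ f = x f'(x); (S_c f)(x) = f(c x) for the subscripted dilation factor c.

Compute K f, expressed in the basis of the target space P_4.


the result is g(x) = 60x^3 - (56/3)x^2

S_{-2} f = 20x^3 - (28/3)x^2
θ S_{-2} f = 60x^3 - (56/3)x^2


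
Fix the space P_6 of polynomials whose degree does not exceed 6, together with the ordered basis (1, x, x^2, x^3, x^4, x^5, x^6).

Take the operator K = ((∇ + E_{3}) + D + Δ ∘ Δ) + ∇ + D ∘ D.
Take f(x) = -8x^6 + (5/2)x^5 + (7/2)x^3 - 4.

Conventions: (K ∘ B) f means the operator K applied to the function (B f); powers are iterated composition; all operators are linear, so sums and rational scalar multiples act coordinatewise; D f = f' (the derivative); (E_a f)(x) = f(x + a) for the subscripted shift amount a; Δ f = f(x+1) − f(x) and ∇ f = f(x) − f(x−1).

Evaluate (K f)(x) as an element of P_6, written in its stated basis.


the image equals g(x) = -8x^6 - (571/2)x^5 - 1245x^4 - (10643/2)x^3 - 10222x^2 - 11922x - 5506

∇ f = -48x^5 + (265/2)x^4 - 185x^3 + (311/2)x^2 - 71x + 14
E_{3} f = -8x^6 - (283/2)x^5 - (2085/2)x^4 - (8183/2)x^3 - (18027/2)x^2 - 10557x - 5134
(∇ + E_{3}) f = -8x^6 - (379/2)x^5 - 910x^4 - (8553/2)x^3 - 8858x^2 - 10628x - 5120
D f = -48x^5 + (25/2)x^4 + (21/2)x^2
Δ f = -48x^5 - (215/2)x^4 - 135x^3 - (169/2)x^2 - 25x - 2
Δ Δ f = -240x^4 - 910x^3 - 1530x^2 - 1244x - 400
((∇ + E_{3}) + D + Δ ∘ Δ) f = -8x^6 - (475/2)x^5 - (2275/2)x^4 - (10373/2)x^3 - (20755/2)x^2 - 11872x - 5520
∇ f = -48x^5 + (265/2)x^4 - 185x^3 + (311/2)x^2 - 71x + 14
D f = -48x^5 + (25/2)x^4 + (21/2)x^2
D D f = -240x^4 + 50x^3 + 21x
(((∇ + E_{3}) + D + Δ ∘ Δ) + ∇ + D ∘ D) f = -8x^6 - (571/2)x^5 - 1245x^4 - (10643/2)x^3 - 10222x^2 - 11922x - 5506


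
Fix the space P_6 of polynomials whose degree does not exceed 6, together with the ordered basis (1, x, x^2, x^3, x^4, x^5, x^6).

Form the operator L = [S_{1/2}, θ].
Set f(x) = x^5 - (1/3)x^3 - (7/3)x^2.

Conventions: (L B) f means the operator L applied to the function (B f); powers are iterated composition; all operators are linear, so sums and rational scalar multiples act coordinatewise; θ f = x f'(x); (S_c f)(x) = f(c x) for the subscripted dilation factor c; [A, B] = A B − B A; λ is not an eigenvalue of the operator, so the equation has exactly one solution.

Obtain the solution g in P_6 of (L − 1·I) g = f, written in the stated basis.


g(x) = -x^5 + (1/3)x^3 + (7/3)x^2

write g with unknown coordinates in the stated basis and equate coefficients in (L − 1·I) g = f
solving from the highest basis element down gives g = -x^5 + (1/3)x^3 + (7/3)x^2
check: L g = 0
so L g − 1·g = x^5 - (1/3)x^3 - (7/3)x^2 = f ✓


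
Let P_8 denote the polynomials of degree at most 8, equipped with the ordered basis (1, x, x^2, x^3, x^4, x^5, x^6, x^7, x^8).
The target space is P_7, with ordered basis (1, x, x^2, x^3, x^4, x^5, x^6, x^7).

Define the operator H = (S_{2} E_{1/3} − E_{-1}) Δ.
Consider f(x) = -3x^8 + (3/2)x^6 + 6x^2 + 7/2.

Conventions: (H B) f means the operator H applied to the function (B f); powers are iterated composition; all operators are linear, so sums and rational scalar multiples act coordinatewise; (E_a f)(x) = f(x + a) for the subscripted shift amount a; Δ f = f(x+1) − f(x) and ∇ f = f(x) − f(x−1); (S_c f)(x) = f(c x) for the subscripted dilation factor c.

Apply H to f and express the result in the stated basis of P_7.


the result is g(x) = -3048x^7 - 9044x^6 - 12097x^5 - (182975/18)x^4 - (133922/27)x^3 - (89941/54)x^2 - (62401/243)x - 5132/729

Δ f = -24x^7 - 84x^6 - 159x^5 - (375/2)x^4 - 138x^3 - (123/2)x^2 - 3x + 9/2
E_{1/3} Δ f = -24x^7 - 140x^6 - 383x^5 - (11225/18)x^4 - (17206/27)x^3 - (21655/54)x^2 - (31565/243)x - 16825/1458
S_{2} E_{1/3} Δ f = -3072x^7 - 8960x^6 - 12256x^5 - (89800/9)x^4 - (137648/27)x^3 - (43310/27)x^2 - (63130/243)x - 16825/1458
E_{-1} Δ f = -24x^7 + 84x^6 - 159x^5 + (375/2)x^4 - 138x^3 + (123/2)x^2 - 3x - 9/2
(-E_{-1}) Δ f = 24x^7 - 84x^6 + 159x^5 - (375/2)x^4 + 138x^3 - (123/2)x^2 + 3x + 9/2
(S_{2} E_{1/3} − E_{-1}) Δ f = -3048x^7 - 9044x^6 - 12097x^5 - (182975/18)x^4 - (133922/27)x^3 - (89941/54)x^2 - (62401/243)x - 5132/729


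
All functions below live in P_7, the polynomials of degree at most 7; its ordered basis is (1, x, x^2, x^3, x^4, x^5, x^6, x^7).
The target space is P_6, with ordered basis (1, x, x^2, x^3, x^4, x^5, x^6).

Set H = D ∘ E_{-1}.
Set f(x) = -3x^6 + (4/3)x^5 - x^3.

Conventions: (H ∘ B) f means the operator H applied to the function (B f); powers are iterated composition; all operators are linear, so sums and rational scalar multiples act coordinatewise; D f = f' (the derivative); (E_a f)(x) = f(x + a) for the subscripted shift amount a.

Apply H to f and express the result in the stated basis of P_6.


the result is g(x) = -18x^5 + (290/3)x^4 - (620/3)x^3 + 217x^2 - (332/3)x + 65/3

E_{-1} f = -3x^6 + (58/3)x^5 - (155/3)x^4 + (217/3)x^3 - (166/3)x^2 + (65/3)x - 10/3
D E_{-1} f = -18x^5 + (290/3)x^4 - (620/3)x^3 + 217x^2 - (332/3)x + 65/3


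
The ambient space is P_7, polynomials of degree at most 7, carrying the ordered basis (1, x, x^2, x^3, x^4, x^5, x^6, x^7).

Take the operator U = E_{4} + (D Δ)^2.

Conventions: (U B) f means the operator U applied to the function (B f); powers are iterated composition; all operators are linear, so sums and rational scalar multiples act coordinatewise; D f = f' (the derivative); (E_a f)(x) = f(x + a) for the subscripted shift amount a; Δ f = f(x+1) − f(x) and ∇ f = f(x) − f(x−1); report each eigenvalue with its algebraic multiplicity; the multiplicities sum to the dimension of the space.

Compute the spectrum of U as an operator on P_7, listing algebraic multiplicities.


λ = 1 (multiplicity 8)

image of 1: 1
image of x: x + 4
image of x^2: x^2 + 8x + 16
image of x^3: x^3 + 12x^2 + 48x + 64
image of x^4: x^4 + 16x^3 + 96x^2 + 256x + 280
image of x^5: x^5 + 20x^4 + 160x^3 + 640x^2 + 1400x + 1144
image of x^6: x^6 + 24x^5 + 240x^4 + 1280x^3 + 4200x^2 + 6864x + 4516
image of x^7: x^7 + 28x^6 + 336x^5 + 2240x^4 + 9800x^3 + 24024x^2 + 31612x + 17644
the matrix is upper triangular; its diagonal is (1, 1, 1, 1, 1, 1, 1, 1)
for a triangular matrix the eigenvalues are the diagonal entries, with algebraic multiplicity their repetition count


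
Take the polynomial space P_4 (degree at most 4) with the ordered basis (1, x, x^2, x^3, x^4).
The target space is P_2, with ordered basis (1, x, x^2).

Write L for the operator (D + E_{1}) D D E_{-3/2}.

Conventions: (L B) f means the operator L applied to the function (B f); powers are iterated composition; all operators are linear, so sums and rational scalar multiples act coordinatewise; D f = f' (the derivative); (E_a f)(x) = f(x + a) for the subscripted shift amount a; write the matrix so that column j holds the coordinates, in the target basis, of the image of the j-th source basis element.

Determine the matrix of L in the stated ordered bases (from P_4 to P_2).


the matrix is [[0, 0, 2, 3, -33]; [0, 0, 0, 6, 12]; [0, 0, 0, 0, 12]] (rows listed top to bottom)

image of 1: 0
image of x: 0
image of x^2: 2
image of x^3: 6x + 3
image of x^4: 12x^2 + 12x - 33
each image's coordinates form column j of the matrix


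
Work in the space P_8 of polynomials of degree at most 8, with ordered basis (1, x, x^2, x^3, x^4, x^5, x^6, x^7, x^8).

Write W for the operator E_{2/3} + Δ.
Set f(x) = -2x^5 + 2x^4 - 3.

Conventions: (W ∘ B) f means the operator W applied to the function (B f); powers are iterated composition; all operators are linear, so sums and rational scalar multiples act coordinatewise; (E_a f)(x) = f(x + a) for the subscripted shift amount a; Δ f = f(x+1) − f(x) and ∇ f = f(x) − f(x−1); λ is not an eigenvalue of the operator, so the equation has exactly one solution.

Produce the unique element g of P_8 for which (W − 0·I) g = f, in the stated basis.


write g with unknown coordinates in the stated basis and equate coefficients in (W − 0·I) g = f
solving from the highest basis element down gives g = -2x^5 + (56/3)x^4 - (860/9)x^3 + (9232/27)x^2 - (65650/81)x + 232723/243
check: W g = -2x^5 + 2x^4 - 3
so W g − 0·g = -2x^5 + 2x^4 - 3 = f ✓

g(x) = -2x^5 + (56/3)x^4 - (860/9)x^3 + (9232/27)x^2 - (65650/81)x + 232723/243


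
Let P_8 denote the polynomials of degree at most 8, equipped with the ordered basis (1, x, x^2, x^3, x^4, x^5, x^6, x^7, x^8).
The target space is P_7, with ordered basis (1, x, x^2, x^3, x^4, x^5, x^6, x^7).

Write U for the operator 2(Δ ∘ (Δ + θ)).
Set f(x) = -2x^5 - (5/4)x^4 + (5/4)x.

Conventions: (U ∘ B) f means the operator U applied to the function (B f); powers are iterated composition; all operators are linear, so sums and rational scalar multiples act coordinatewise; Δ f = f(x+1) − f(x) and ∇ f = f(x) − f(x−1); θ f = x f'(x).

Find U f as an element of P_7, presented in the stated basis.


g(x) = -100x^4 - 320x^3 - 530x^2 - 480x - 365/2

Δ f = -10x^4 - 25x^3 - (55/2)x^2 - 15x - 2
θ f = -10x^5 - 5x^4 + (5/4)x
(Δ + θ) f = -10x^5 - 15x^4 - 25x^3 - (55/2)x^2 - (55/4)x - 2
Δ (Δ + θ) f = -50x^4 - 160x^3 - 265x^2 - 240x - 365/4
(2(Δ ∘ (Δ + θ))) f = -100x^4 - 320x^3 - 530x^2 - 480x - 365/2


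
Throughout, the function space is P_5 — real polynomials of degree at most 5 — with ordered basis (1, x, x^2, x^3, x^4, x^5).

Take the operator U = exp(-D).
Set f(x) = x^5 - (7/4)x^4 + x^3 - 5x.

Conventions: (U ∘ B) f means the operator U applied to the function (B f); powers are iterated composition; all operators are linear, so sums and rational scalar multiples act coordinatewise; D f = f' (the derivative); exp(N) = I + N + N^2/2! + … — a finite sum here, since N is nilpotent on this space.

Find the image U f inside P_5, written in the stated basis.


the image equals g(x) = x^5 - (27/4)x^4 + 18x^3 - (47/2)x^2 + 10x + 5/4

order-1 term: -5x^4 + 7x^3 - 3x^2 + 5
order-2 term: 10x^3 - (21/2)x^2 + 3x
order-3 term: -10x^2 + 7x - 1
order-4 term: 5x - 7/4
order-5 term: -1
the series for exp(-D) f terminates at order 5
exp(-D) f = x^5 - (27/4)x^4 + 18x^3 - (47/2)x^2 + 10x + 5/4


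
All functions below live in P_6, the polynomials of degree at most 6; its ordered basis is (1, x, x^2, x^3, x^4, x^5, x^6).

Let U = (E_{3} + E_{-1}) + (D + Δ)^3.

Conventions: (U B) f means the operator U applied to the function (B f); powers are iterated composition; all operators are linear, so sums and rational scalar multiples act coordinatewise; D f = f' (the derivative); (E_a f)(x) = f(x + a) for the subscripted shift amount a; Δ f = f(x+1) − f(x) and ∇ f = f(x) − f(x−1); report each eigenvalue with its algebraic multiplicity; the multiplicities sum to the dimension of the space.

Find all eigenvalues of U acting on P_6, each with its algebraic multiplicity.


λ = 2 (multiplicity 7)

image of 1: 2
image of x: 2x + 2
image of x^2: 2x^2 + 4x + 10
image of x^3: 2x^3 + 6x^2 + 30x + 74
image of x^4: 2x^4 + 8x^3 + 60x^2 + 296x + 226
image of x^5: 2x^5 + 10x^4 + 100x^3 + 740x^2 + 1130x + 662
image of x^6: 2x^6 + 12x^5 + 150x^4 + 1480x^3 + 3390x^2 + 3972x + 1900
the matrix is upper triangular; its diagonal is (2, 2, 2, 2, 2, 2, 2)
for a triangular matrix the eigenvalues are the diagonal entries, with algebraic multiplicity their repetition count


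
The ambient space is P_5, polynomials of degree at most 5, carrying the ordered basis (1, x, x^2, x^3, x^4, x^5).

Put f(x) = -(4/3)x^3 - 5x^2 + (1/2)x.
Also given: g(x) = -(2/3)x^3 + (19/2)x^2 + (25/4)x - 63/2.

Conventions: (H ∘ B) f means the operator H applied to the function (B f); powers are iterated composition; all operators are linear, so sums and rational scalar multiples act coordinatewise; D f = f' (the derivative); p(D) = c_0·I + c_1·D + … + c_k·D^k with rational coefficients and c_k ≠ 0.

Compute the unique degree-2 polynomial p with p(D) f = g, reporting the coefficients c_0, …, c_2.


D^0 f = -(4/3)x^3 - 5x^2 + (1/2)x
D^1 f = -4x^2 - 10x + 1/2
D^2 f = -8x - 10
matching coefficients of g against c_0 f + c_1 Df + … from the top degree down determines the c_i
solution: c_0 = 1/2, c_1 = -3, c_2 = 3

p(D) = (1/2)·I − 3·D + 3·D^2, i.e. c_0 = 1/2, c_1 = -3, c_2 = 3


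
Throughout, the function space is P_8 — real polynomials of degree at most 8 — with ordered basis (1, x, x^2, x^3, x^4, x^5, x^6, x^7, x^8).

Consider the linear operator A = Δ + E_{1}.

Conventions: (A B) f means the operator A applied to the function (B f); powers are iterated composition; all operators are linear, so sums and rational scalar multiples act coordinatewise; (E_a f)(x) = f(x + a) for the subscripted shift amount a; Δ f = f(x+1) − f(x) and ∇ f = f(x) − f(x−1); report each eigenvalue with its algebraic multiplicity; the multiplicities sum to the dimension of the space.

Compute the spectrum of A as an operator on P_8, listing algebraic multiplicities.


image of 1: 1
image of x: x + 2
image of x^2: x^2 + 4x + 2
image of x^3: x^3 + 6x^2 + 6x + 2
image of x^4: x^4 + 8x^3 + 12x^2 + 8x + 2
image of x^5: x^5 + 10x^4 + 20x^3 + 20x^2 + 10x + 2
image of x^6: x^6 + 12x^5 + 30x^4 + 40x^3 + 30x^2 + 12x + 2
image of x^7: x^7 + 14x^6 + 42x^5 + 70x^4 + 70x^3 + 42x^2 + 14x + 2
image of x^8: x^8 + 16x^7 + 56x^6 + 112x^5 + 140x^4 + 112x^3 + 56x^2 + 16x + 2
the matrix is upper triangular; its diagonal is (1, 1, 1, 1, 1, 1, 1, 1, 1)
for a triangular matrix the eigenvalues are the diagonal entries, with algebraic multiplicity their repetition count

λ = 1 (multiplicity 9)


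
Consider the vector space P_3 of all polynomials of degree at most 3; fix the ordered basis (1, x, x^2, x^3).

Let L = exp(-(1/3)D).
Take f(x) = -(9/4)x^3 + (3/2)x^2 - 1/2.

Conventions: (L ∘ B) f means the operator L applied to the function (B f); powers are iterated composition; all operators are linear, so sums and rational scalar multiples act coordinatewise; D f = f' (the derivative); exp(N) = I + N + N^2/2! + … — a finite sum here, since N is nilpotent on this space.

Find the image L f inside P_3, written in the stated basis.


g(x) = -(9/4)x^3 + (15/4)x^2 - (7/4)x - 1/4

order-1 term: (9/4)x^2 - x
order-2 term: -(3/4)x + 1/6
order-3 term: 1/12
the series for exp(-(1/3)D) f terminates at order 3
exp(-(1/3)D) f = -(9/4)x^3 + (15/4)x^2 - (7/4)x - 1/4


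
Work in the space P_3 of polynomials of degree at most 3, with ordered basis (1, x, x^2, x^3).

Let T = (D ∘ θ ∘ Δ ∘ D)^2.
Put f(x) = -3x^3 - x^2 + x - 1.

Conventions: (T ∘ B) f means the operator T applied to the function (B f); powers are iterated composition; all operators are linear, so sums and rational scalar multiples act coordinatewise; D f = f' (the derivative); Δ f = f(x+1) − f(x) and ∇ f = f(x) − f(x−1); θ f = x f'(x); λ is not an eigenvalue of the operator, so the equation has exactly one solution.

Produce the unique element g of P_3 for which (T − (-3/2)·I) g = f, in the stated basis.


the image equals g(x) = -2x^3 - (2/3)x^2 + (2/3)x - 2/3

write g with unknown coordinates in the stated basis and equate coefficients in (T − (-3/2)·I) g = f
solving from the highest basis element down gives g = -2x^3 - (2/3)x^2 + (2/3)x - 2/3
check: T g = 0
so T g − (-3/2)·g = -3x^3 - x^2 + x - 1 = f ✓


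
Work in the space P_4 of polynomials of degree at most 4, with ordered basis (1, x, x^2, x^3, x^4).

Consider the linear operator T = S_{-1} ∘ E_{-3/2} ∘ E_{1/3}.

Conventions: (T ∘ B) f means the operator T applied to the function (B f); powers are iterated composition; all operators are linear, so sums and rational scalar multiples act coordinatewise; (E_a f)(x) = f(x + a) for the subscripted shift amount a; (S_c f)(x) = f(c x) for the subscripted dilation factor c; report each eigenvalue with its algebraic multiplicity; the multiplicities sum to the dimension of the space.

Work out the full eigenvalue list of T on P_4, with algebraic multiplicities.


image of 1: 1
image of x: -x - 7/6
image of x^2: x^2 + (7/3)x + 49/36
image of x^3: -x^3 - (7/2)x^2 - (49/12)x - 343/216
image of x^4: x^4 + (14/3)x^3 + (49/6)x^2 + (343/54)x + 2401/1296
the matrix is upper triangular; its diagonal is (1, -1, 1, -1, 1)
for a triangular matrix the eigenvalues are the diagonal entries, with algebraic multiplicity their repetition count

λ = -1 (multiplicity 2), λ = 1 (multiplicity 3)
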